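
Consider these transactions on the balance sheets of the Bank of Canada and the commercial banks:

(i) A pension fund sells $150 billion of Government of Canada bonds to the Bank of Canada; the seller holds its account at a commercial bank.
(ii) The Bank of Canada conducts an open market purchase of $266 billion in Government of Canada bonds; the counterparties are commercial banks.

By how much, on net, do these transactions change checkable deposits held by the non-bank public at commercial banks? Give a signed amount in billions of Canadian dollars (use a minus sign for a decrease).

Bank of Canada balance sheet:
  Assets:      Securities +$416B
  Liabilities: Bank reserves +$416B
Commercial banking system:
  Assets:      Reserves at CB +$416B, Securities −$266B
  Liabilities: Checkable deposits +$150B
So the change in checkable deposits held by the non-bank public at commercial banks is +$150 billion.

+$150 billion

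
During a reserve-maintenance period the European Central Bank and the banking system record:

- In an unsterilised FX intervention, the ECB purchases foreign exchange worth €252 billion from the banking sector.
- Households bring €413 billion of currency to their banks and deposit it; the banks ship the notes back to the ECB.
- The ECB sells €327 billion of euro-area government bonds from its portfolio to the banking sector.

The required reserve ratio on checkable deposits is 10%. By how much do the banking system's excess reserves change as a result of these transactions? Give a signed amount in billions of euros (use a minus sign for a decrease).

+€296.7 billion

FX purchase €252 billion: reserves +€252B, deposits 0.
Currency deposit €413 billion: reserves +€413B, deposits +€413B.
OMO sale (to banks) €327 billion: reserves −€327B, deposits 0.
Totals: Δreserves = +€338B, Δdeposits = +€413B.
Δrequired reserves = 10% × +€413B = +€41.3B.
Δexcess reserves = Δreserves − Δrequired = +€338B − (+€41.3B) = +€296.7 billion.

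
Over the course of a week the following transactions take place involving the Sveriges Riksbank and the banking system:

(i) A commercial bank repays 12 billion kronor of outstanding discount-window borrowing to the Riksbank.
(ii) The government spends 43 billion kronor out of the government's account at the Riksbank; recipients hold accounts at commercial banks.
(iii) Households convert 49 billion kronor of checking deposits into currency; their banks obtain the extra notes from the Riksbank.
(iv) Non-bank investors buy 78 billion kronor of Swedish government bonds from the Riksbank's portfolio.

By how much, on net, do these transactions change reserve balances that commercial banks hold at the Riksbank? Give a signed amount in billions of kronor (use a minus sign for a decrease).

-96 billion

Discount-window repayment 12 billion kronor: repayment is debited from reserves → −12B.
Government spending 43 billion kronor: government payments flow into bank reserve accounts → +43B.
Currency withdrawal 49 billion kronor: banks swap reserves for currency → −49B.
Asset sale (to non-banks) 78 billion kronor: the non-bank buyers' banks settle from reserves → −78B.
Net: −12 + 43 − 49 − 78 = -96 billion.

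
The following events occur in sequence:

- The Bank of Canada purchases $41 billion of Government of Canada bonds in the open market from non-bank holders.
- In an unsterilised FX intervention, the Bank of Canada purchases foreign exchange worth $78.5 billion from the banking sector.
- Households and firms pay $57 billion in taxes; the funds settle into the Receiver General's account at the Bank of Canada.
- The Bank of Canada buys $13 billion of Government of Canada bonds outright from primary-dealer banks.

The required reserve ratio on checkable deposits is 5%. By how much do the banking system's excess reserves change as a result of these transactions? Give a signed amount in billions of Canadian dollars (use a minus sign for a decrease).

+$76.3 billion

Asset purchase (from non-banks) $41 billion: reserves +$41B, deposits +$41B.
FX purchase $78.5 billion: reserves +$78.5B, deposits 0.
Government account inflow $57 billion: reserves −$57B, deposits −$57B.
OMO purchase (from banks) $13 billion: reserves +$13B, deposits 0.
Totals: Δreserves = +$75.5B, Δdeposits = −$16B.
Δrequired reserves = 5% × −$16B = −$0.8B.
Δexcess reserves = Δreserves − Δrequired = +$75.5B − (−$0.8B) = +$76.3 billion.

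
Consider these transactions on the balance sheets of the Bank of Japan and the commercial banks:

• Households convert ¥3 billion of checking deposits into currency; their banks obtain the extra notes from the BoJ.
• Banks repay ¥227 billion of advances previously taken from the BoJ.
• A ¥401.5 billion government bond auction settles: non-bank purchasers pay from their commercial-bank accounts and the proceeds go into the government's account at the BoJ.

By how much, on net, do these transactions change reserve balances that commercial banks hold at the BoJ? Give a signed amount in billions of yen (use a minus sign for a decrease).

BoJ balance sheet:
  Assets:      Loans to banks −¥227B
  Liabilities: Bank reserves −¥631.5B, Currency in circulation +¥3B, Government deposits +¥401.5B
Commercial banking system:
  Assets:      Reserves at CB −¥631.5B
  Liabilities: Checkable deposits −¥404.5B, Borrowings from CB −¥227B
So the change in reserve balances that commercial banks hold at the BoJ is -¥631.5 billion.

-¥631.5 billion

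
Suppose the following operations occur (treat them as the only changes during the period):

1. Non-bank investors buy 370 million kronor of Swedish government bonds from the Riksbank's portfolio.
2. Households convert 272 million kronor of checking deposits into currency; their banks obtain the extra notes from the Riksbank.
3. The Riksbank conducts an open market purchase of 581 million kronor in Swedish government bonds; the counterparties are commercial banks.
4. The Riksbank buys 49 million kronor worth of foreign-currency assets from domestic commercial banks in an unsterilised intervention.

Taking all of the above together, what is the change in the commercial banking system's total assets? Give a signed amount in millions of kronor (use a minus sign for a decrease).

-642 million

Asset sale (to non-banks) 370 million kronor: bank balance sheets shrink → −370M.
Currency withdrawal 272 million kronor: bank balance sheets shrink → −272M.
OMO purchase (from banks) 581 million kronor: just an asset swap on bank balance sheets → 0.
FX purchase 49 million kronor: just an asset swap on bank balance sheets → 0.
Net: −370 − 272 + 0 + 0 = -642 million.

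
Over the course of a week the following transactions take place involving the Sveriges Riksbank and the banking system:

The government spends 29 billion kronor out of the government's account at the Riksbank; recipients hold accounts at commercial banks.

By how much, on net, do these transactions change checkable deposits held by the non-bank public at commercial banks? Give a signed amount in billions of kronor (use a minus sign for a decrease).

Riksbank balance sheet:
  Assets:      no change
  Liabilities: Bank reserves +29B, Government deposits −29B
Commercial banking system:
  Assets:      Reserves at CB +29B
  Liabilities: Checkable deposits +29B
So the change in checkable deposits held by the non-bank public at commercial banks is +29 billion.

+29 billion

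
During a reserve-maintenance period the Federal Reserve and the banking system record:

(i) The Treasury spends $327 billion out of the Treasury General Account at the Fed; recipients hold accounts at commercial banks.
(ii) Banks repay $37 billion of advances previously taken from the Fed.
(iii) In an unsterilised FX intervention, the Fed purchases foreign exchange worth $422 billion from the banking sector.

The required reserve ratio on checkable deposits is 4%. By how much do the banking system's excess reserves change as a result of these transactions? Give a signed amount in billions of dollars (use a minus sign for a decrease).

+$698.92 billion

Government spending $327 billion: reserves +$327B, deposits +$327B.
Discount-window repayment $37 billion: reserves −$37B, deposits 0.
FX purchase $422 billion: reserves +$422B, deposits 0.
Totals: Δreserves = +$712B, Δdeposits = +$327B.
Δrequired reserves = 4% × +$327B = +$13.08B.
Δexcess reserves = Δreserves − Δrequired = +$712B − (+$13.08B) = +$698.92 billion.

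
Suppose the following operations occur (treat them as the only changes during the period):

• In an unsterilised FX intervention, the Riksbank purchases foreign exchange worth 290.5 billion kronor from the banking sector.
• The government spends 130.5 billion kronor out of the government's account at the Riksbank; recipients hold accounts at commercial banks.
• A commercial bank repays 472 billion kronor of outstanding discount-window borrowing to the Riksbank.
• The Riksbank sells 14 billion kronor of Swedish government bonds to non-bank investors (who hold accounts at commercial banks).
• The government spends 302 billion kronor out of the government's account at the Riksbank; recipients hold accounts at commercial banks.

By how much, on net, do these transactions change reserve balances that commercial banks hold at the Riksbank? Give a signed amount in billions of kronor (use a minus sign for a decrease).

+237 billion

FX purchase 290.5 billion kronor: the Riksbank pays by crediting reserve accounts → +290.5B.
Government spending 130.5 billion kronor: government payments flow into bank reserve accounts → +130.5B.
Discount-window repayment 472 billion kronor: repayment is debited from reserves → −472B.
Asset sale (to non-banks) 14 billion kronor: the non-bank buyers' banks settle from reserves → −14B.
Government spending 302 billion kronor: government payments flow into bank reserve accounts → +302B.
Net: 290.5 + 130.5 − 472 − 14 + 302 = +237 billion.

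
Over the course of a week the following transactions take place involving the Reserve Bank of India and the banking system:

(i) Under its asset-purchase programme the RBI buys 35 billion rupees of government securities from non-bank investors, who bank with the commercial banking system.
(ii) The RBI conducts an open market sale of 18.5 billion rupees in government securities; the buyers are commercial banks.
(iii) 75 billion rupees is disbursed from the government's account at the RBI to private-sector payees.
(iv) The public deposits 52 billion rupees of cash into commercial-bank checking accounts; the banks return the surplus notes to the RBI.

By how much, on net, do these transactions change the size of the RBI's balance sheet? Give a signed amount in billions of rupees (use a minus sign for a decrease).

Asset purchase (from non-banks) 35 billion rupees: an RBI asset is acquired → +35B.
OMO sale (to banks) 18.5 billion rupees: an RBI asset is shed → −18.5B.
Government spending 75 billion rupees: only the composition of liabilities changes → 0.
Currency deposit 52 billion rupees: only the composition of liabilities changes → 0.
Net: 35 − 18.5 + 0 + 0 = +16.5 billion.

+16.5 billion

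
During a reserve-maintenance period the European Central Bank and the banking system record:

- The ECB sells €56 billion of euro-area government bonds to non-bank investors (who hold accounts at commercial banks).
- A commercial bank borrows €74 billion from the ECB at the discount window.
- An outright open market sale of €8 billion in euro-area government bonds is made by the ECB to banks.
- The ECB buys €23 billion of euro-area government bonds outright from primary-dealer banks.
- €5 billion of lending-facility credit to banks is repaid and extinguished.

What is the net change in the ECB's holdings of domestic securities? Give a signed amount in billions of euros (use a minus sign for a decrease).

Asset sale (to non-banks) €56 billion: securities removed from the ECB's portfolio → −€56B.
Discount-window loan €74 billion: the ECB's securities portfolio is untouched → 0.
OMO sale (to banks) €8 billion: securities removed from the ECB's portfolio → −€8B.
OMO purchase (from banks) €23 billion: securities added to the ECB's portfolio → +€23B.
Discount-window repayment €5 billion: the ECB's securities portfolio is untouched → 0.
Net: −56 + 0 − 8 + 23 + 0 = -€41 billion.

-€41 billion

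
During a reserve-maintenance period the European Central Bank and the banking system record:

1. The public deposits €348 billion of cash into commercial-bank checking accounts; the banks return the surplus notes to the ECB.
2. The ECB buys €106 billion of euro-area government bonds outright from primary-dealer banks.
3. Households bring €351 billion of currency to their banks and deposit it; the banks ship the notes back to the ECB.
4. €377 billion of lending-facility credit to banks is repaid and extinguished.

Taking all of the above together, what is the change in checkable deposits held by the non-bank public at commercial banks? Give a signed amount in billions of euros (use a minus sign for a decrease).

+€699 billion

ECB balance sheet:
  Assets:      Securities +€106B, Loans to banks −€377B
  Liabilities: Bank reserves +€428B, Currency in circulation −€699B
Commercial banking system:
  Assets:      Reserves at CB +€428B, Securities −€106B
  Liabilities: Checkable deposits +€699B, Borrowings from CB −€377B
So the change in checkable deposits held by the non-bank public at commercial banks is +€699 billion.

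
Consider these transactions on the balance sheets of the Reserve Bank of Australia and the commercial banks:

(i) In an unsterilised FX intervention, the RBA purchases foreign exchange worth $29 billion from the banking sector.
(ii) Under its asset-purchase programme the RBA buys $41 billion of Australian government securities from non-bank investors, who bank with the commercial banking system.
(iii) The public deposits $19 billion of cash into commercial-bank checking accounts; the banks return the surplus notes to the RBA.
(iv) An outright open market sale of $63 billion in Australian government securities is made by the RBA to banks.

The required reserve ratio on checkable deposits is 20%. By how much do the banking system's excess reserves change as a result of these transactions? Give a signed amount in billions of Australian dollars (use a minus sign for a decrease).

+$14 billion

FX purchase $29 billion: reserves +$29B, deposits 0.
Asset purchase (from non-banks) $41 billion: reserves +$41B, deposits +$41B.
Currency deposit $19 billion: reserves +$19B, deposits +$19B.
OMO sale (to banks) $63 billion: reserves −$63B, deposits 0.
Totals: Δreserves = +$26B, Δdeposits = +$60B.
Δrequired reserves = 20% × +$60B = +$12B.
Δexcess reserves = Δreserves − Δrequired = +$26B − (+$12B) = +$14 billion.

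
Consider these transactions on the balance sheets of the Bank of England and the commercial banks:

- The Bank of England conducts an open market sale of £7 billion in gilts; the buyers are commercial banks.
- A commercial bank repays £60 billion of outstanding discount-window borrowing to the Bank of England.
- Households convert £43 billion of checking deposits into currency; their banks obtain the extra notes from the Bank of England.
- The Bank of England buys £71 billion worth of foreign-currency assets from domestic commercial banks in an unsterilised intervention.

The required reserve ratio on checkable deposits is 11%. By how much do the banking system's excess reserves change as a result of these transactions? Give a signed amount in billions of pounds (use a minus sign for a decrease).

-£34.27 billion

OMO sale (to banks) £7 billion: reserves −£7B, deposits 0.
Discount-window repayment £60 billion: reserves −£60B, deposits 0.
Currency withdrawal £43 billion: reserves −£43B, deposits −£43B.
FX purchase £71 billion: reserves +£71B, deposits 0.
Totals: Δreserves = −£39B, Δdeposits = −£43B.
Δrequired reserves = 11% × −£43B = −£4.73B.
Δexcess reserves = Δreserves − Δrequired = −£39B − (−£4.73B) = -£34.27 billion.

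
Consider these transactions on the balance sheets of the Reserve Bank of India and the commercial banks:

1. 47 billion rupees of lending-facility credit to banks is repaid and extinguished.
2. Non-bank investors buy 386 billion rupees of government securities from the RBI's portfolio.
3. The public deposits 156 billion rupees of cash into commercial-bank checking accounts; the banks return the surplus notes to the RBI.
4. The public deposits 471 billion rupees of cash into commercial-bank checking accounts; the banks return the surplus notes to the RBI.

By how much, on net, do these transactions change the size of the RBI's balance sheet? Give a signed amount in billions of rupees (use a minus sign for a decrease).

Discount-window repayment 47 billion rupees: an RBI asset is shed → −47B.
Asset sale (to non-banks) 386 billion rupees: an RBI asset is shed → −386B.
Currency deposit 156 billion rupees: only the composition of liabilities changes → 0.
Currency deposit 471 billion rupees: only the composition of liabilities changes → 0.
Net: −47 − 386 + 0 + 0 = -433 billion.

-433 billion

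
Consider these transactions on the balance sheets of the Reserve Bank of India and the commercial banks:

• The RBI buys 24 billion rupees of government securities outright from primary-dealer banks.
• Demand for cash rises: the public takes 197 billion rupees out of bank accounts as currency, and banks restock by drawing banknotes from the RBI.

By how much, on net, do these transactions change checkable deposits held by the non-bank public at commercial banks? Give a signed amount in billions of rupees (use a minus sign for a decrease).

RBI balance sheet:
  Assets:      Securities +24B
  Liabilities: Bank reserves −173B, Currency in circulation +197B
Commercial banking system:
  Assets:      Reserves at CB −173B, Securities −24B
  Liabilities: Checkable deposits −197B
So the change in checkable deposits held by the non-bank public at commercial banks is -197 billion.

-197 billion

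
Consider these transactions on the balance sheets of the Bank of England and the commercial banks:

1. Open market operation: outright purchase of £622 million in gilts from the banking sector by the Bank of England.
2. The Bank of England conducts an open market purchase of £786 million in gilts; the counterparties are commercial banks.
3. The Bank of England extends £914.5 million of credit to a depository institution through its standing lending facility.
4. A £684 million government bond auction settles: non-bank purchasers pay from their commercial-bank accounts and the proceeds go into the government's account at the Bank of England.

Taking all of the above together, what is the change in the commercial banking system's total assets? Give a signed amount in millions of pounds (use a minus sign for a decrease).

+£230.5 million

Bank of England balance sheet:
  Assets:      Securities +£1408M, Loans to banks +£914.5M
  Liabilities: Bank reserves +£1638.5M, Government deposits +£684M
Commercial banking system:
  Assets:      Reserves at CB +£1638.5M, Securities −£1408M
  Liabilities: Checkable deposits −£684M, Borrowings from CB +£914.5M
Change in total bank assets = +£230.5 million.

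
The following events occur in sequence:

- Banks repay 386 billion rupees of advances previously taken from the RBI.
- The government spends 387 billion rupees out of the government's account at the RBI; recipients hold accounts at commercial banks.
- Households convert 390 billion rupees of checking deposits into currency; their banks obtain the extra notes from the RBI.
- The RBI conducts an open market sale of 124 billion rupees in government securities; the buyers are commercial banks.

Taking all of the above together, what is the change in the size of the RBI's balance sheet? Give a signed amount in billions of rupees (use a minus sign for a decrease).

Discount-window repayment 386 billion rupees: an RBI asset is shed → −386B.
Government spending 387 billion rupees: only the composition of liabilities changes → 0.
Currency withdrawal 390 billion rupees: only the composition of liabilities changes → 0.
OMO sale (to banks) 124 billion rupees: an RBI asset is shed → −124B.
Net: −386 + 0 + 0 − 124 = -510 billion.

-510 billion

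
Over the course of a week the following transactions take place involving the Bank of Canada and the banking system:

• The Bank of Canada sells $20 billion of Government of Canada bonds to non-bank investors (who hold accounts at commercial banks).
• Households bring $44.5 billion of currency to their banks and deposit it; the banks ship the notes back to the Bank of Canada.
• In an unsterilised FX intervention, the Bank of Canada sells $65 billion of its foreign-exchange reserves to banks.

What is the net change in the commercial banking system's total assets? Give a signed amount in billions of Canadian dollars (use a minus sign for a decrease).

+$24.5 billion

Bank of Canada balance sheet:
  Assets:      Securities −$20B, Foreign assets −$65B
  Liabilities: Bank reserves −$40.5B, Currency in circulation −$44.5B
Commercial banking system:
  Assets:      Reserves at CB −$40.5B, Foreign assets +$65B
  Liabilities: Checkable deposits +$24.5B
Change in total bank assets = +$24.5 billion.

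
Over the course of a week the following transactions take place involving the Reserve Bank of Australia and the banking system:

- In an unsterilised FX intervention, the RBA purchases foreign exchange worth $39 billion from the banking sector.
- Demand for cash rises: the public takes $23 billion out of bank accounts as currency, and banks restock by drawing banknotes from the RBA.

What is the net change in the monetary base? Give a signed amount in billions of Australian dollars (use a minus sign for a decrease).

+$39 billion

FX purchase $39 billion: RBA balance sheet expands → +$39B.
Currency withdrawal $23 billion: just a shift between currency and reserves — both are base money → 0.
Net: 39 + 0 = +$39 billion.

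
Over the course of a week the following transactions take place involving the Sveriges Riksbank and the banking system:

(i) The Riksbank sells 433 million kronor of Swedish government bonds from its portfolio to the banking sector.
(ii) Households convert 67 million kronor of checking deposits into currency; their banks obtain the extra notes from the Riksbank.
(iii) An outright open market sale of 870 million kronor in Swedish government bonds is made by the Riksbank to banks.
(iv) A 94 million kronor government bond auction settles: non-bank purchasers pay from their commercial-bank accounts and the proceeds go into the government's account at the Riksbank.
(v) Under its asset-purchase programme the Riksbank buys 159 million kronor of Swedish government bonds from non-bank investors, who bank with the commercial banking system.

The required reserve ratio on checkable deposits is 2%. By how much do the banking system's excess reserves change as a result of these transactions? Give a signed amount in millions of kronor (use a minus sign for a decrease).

-1304.96 million

OMO sale (to banks) 433 million kronor: reserves −433M, deposits 0.
Currency withdrawal 67 million kronor: reserves −67M, deposits −67M.
OMO sale (to banks) 870 million kronor: reserves −870M, deposits 0.
Government account inflow 94 million kronor: reserves −94M, deposits −94M.
Asset purchase (from non-banks) 159 million kronor: reserves +159M, deposits +159M.
Totals: Δreserves = −1305M, Δdeposits = −2M.
Δrequired reserves = 2% × −2M = −0.04M.
Δexcess reserves = Δreserves − Δrequired = −1305M − (−0.04M) = -1304.96 million.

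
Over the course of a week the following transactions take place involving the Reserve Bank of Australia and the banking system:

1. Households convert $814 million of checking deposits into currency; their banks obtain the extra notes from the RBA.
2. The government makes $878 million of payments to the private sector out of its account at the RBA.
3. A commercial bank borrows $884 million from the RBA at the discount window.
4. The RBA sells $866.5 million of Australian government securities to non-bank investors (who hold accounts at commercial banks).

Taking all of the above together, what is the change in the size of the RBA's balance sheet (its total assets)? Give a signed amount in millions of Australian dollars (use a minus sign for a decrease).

RBA balance sheet:
  Assets:      Securities −$866.5M, Loans to banks +$884M
  Liabilities: Bank reserves +$81.5M, Currency in circulation +$814M, Government deposits −$878M
Change in total RBA assets = +$17.5 million.

+$17.5 million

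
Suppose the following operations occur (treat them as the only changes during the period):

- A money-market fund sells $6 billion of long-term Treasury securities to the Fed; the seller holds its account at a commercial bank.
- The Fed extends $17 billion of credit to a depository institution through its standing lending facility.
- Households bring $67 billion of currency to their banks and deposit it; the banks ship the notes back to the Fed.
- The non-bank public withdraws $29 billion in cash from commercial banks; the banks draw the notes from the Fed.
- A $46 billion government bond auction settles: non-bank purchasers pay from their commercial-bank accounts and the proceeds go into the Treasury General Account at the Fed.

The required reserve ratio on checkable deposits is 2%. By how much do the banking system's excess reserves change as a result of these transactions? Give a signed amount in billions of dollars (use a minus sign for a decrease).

+$15.04 billion

Asset purchase (from non-banks) $6 billion: reserves +$6B, deposits +$6B.
Discount-window loan $17 billion: reserves +$17B, deposits 0.
Currency deposit $67 billion: reserves +$67B, deposits +$67B.
Currency withdrawal $29 billion: reserves −$29B, deposits −$29B.
Government account inflow $46 billion: reserves −$46B, deposits −$46B.
Totals: Δreserves = +$15B, Δdeposits = −$2B.
Δrequired reserves = 2% × −$2B = −$0.04B.
Δexcess reserves = Δreserves − Δrequired = +$15B − (−$0.04B) = +$15.04 billion.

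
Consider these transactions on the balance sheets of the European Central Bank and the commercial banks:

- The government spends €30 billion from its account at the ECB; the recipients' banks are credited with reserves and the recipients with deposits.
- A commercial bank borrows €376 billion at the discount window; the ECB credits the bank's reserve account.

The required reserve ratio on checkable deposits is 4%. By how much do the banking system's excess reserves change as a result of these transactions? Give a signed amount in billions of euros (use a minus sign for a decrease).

+€404.8 billion

Government spending €30 billion: reserves +€30B, deposits +€30B.
Discount-window loan €376 billion: reserves +€376B, deposits 0.
Totals: Δreserves = +€406B, Δdeposits = +€30B.
Δrequired reserves = 4% × +€30B = +€1.2B.
Δexcess reserves = Δreserves − Δrequired = +€406B − (+€1.2B) = +€404.8 billion.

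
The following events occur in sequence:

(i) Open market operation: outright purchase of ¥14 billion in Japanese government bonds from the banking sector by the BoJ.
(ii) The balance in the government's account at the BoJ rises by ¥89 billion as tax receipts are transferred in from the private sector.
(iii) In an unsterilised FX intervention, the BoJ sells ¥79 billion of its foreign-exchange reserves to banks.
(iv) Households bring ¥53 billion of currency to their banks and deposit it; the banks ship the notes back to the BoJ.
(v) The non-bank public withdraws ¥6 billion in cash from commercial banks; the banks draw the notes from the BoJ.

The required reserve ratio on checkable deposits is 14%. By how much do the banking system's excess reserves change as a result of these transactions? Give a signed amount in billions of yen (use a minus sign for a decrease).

OMO purchase (from banks) ¥14 billion: reserves +¥14B, deposits 0.
Government account inflow ¥89 billion: reserves −¥89B, deposits −¥89B.
FX sale ¥79 billion: reserves −¥79B, deposits 0.
Currency deposit ¥53 billion: reserves +¥53B, deposits +¥53B.
Currency withdrawal ¥6 billion: reserves −¥6B, deposits −¥6B.
Totals: Δreserves = −¥107B, Δdeposits = −¥42B.
Δrequired reserves = 14% × −¥42B = −¥5.88B.
Δexcess reserves = Δreserves − Δrequired = −¥107B − (−¥5.88B) = -¥101.12 billion.

-¥101.12 billion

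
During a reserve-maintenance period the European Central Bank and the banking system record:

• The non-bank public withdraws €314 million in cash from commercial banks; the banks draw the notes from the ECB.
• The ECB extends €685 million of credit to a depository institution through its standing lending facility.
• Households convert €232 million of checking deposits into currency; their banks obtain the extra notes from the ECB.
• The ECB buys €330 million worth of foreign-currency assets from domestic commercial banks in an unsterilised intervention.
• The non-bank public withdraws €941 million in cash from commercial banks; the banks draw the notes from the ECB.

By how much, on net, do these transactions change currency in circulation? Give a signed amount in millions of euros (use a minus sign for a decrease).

Currency withdrawal €314 million: notes leave the central bank → +€314M.
Discount-window loan €685 million: no currency enters or leaves circulation → 0.
Currency withdrawal €232 million: notes leave the central bank → +€232M.
FX purchase €330 million: no currency enters or leaves circulation → 0.
Currency withdrawal €941 million: notes leave the central bank → +€941M.
Net: 314 + 0 + 232 + 0 + 941 = +€1487 million.

+€1487 million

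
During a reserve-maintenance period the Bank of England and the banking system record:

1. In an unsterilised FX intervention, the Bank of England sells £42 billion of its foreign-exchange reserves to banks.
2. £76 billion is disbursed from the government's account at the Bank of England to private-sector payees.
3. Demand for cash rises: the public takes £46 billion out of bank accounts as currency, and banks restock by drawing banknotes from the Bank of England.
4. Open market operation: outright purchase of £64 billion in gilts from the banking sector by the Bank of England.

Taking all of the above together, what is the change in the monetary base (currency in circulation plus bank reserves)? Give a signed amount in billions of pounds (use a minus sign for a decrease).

FX sale £42 billion: Bank of England balance sheet contracts → −£42B.
Government spending £76 billion: a non-base liability converts back to reserves → +£76B.
Currency withdrawal £46 billion: just a shift between currency and reserves — both are base money → 0.
OMO purchase (from banks) £64 billion: Bank of England balance sheet expands → +£64B.
Net: −42 + 76 + 0 + 64 = +£98 billion.

+£98 billion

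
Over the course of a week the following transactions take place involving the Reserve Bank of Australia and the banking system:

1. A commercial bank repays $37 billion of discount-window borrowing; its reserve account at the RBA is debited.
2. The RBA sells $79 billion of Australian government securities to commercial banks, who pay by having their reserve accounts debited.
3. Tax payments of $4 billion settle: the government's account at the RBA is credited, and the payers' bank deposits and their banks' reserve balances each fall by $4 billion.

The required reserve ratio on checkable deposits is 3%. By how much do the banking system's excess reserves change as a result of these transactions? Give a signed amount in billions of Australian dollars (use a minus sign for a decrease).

Discount-window repayment $37 billion: reserves −$37B, deposits 0.
OMO sale (to banks) $79 billion: reserves −$79B, deposits 0.
Government account inflow $4 billion: reserves −$4B, deposits −$4B.
Totals: Δreserves = −$120B, Δdeposits = −$4B.
Δrequired reserves = 3% × −$4B = −$0.12B.
Δexcess reserves = Δreserves − Δrequired = −$120B − (−$0.12B) = -$119.88 billion.

-$119.88 billion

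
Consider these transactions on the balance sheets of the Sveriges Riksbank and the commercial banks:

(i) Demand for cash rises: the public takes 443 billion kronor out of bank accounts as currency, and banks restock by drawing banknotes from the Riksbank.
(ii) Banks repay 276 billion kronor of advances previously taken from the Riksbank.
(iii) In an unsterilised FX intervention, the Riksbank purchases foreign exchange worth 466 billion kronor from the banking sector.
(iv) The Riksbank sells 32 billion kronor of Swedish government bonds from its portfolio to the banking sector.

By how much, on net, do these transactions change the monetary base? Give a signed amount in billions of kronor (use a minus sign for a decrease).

Riksbank balance sheet:
  Assets:      Securities −32B, Loans to banks −276B, Foreign assets +466B
  Liabilities: Bank reserves −285B, Currency in circulation +443B
Commercial banking system:
  Assets:      Reserves at CB −285B, Securities +32B, Foreign assets −466B
  Liabilities: Checkable deposits −443B, Borrowings from CB −276B
Monetary base = currency + reserves: +443B + (−285B) = +158 billion.

+158 billion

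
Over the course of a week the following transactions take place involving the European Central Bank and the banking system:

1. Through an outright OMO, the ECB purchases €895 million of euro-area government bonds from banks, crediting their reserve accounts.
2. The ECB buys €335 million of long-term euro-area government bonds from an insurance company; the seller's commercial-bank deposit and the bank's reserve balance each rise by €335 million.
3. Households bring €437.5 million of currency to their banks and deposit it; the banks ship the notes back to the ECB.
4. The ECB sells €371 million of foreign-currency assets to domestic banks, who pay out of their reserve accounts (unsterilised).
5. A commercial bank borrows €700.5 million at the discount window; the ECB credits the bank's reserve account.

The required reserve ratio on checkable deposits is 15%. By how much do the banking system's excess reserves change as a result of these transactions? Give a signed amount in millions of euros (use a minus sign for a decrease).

+€1881.125 million

OMO purchase (from banks) €895 million: reserves +€895M, deposits 0.
Asset purchase (from non-banks) €335 million: reserves +€335M, deposits +€335M.
Currency deposit €437.5 million: reserves +€437.5M, deposits +€437.5M.
FX sale €371 million: reserves −€371M, deposits 0.
Discount-window loan €700.5 million: reserves +€700.5M, deposits 0.
Totals: Δreserves = +€1997M, Δdeposits = +€772.5M.
Δrequired reserves = 15% × +€772.5M = +€115.875M.
Δexcess reserves = Δreserves − Δrequired = +€1997M − (+€115.875M) = +€1881.125 million.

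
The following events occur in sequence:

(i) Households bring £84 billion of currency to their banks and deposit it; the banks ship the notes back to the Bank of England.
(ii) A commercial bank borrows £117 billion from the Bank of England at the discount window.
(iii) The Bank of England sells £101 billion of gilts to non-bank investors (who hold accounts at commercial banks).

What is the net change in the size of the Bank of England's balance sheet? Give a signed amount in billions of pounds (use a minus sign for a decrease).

Bank of England balance sheet:
  Assets:      Securities −£101B, Loans to banks +£117B
  Liabilities: Bank reserves +£100B, Currency in circulation −£84B
Commercial banking system:
  Assets:      Reserves at CB +£100B
  Liabilities: Checkable deposits −£17B, Borrowings from CB +£117B
Change in total Bank of England assets = +£16 billion.

+£16 billion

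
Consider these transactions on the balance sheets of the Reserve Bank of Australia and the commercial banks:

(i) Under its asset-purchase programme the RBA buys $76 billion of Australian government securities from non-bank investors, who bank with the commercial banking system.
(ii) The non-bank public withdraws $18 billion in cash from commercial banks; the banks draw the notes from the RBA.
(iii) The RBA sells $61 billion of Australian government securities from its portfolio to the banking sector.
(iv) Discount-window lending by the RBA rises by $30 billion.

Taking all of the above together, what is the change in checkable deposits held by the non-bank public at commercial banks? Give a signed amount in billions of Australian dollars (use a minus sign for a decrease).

RBA balance sheet:
  Assets:      Securities +$15B, Loans to banks +$30B
  Liabilities: Bank reserves +$27B, Currency in circulation +$18B
Commercial banking system:
  Assets:      Reserves at CB +$27B, Securities +$61B
  Liabilities: Checkable deposits +$58B, Borrowings from CB +$30B
So the change in checkable deposits held by the non-bank public at commercial banks is +$58 billion.

+$58 billion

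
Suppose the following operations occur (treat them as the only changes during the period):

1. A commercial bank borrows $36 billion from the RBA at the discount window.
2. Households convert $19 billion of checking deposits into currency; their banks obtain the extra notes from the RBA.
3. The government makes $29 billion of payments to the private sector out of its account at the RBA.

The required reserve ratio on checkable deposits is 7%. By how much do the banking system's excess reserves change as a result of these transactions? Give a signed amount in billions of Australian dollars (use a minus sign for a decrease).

Discount-window loan $36 billion: reserves +$36B, deposits 0.
Currency withdrawal $19 billion: reserves −$19B, deposits −$19B.
Government spending $29 billion: reserves +$29B, deposits +$29B.
Totals: Δreserves = +$46B, Δdeposits = +$10B.
Δrequired reserves = 7% × +$10B = +$0.7B.
Δexcess reserves = Δreserves − Δrequired = +$46B − (+$0.7B) = +$45.3 billion.

+$45.3 billion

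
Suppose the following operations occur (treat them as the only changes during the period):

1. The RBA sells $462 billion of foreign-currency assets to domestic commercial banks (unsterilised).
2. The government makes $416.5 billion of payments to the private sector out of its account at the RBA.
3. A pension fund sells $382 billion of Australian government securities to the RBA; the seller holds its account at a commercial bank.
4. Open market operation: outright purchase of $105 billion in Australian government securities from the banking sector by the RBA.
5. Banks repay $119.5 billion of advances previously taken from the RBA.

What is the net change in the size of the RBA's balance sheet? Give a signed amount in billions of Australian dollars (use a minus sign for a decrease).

FX sale $462 billion: an RBA asset is shed → −$462B.
Government spending $416.5 billion: only the composition of liabilities changes → 0.
Asset purchase (from non-banks) $382 billion: an RBA asset is acquired → +$382B.
OMO purchase (from banks) $105 billion: an RBA asset is acquired → +$105B.
Discount-window repayment $119.5 billion: an RBA asset is shed → −$119.5B.
Net: −462 + 0 + 382 + 105 − 119.5 = -$94.5 billion.

-$94.5 billion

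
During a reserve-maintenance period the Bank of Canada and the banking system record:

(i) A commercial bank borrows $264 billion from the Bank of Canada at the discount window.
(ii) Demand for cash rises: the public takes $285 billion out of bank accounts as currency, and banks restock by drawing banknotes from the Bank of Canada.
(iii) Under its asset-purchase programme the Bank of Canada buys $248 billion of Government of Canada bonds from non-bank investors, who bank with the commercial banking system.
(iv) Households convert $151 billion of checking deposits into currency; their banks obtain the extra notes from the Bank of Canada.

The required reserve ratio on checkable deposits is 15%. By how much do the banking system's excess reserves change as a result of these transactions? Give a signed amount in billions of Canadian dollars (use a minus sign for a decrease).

Discount-window loan $264 billion: reserves +$264B, deposits 0.
Currency withdrawal $285 billion: reserves −$285B, deposits −$285B.
Asset purchase (from non-banks) $248 billion: reserves +$248B, deposits +$248B.
Currency withdrawal $151 billion: reserves −$151B, deposits −$151B.
Totals: Δreserves = +$76B, Δdeposits = −$188B.
Δrequired reserves = 15% × −$188B = −$28.2B.
Δexcess reserves = Δreserves − Δrequired = +$76B − (−$28.2B) = +$104.2 billion.

+$104.2 billion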